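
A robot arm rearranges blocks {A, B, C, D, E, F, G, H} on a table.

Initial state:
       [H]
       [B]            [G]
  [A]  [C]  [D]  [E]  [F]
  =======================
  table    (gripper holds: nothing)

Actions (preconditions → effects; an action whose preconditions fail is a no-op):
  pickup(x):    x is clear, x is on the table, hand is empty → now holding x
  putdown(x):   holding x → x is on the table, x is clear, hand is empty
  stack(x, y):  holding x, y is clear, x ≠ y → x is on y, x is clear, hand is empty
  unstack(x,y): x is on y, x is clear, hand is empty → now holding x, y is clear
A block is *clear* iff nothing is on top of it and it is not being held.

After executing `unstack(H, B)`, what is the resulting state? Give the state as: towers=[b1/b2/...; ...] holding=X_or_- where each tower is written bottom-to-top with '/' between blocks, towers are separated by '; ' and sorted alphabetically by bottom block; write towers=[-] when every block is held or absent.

towers=[A; C/B; D; E; F/G] holding=H

before: towers=[A; C/B/H; D; E; F/G] holding=-
pre[unstack(H, B)]: on(H,B) ok, clear(H) ok, handempty ok
all met → apply unstack(H, B)
after:  towers=[A; C/B; D; E; F/G] holding=H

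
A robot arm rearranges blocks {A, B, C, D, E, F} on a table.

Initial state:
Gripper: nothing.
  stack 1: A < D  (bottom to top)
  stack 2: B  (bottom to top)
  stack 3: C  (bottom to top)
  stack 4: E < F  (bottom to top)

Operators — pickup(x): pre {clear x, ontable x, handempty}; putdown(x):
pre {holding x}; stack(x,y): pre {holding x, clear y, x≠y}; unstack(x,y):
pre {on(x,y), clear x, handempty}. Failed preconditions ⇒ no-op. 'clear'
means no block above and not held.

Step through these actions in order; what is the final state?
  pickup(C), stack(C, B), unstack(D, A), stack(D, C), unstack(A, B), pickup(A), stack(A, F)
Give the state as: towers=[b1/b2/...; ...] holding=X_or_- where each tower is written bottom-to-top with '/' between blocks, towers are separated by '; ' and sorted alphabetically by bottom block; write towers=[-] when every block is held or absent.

towers=[B/C/D; E/F/A] holding=-

step 1 (pickup(C)): towers=[A/D; B; E/F] holding=C
step 2 (stack(C, B)): towers=[A/D; B/C; E/F] holding=-
step 3 (unstack(D, A)): towers=[A; B/C; E/F] holding=D
step 4 (stack(D, C)): towers=[A; B/C/D; E/F] holding=-
step 5 (unstack(A, B)) [no-op]: towers=[A; B/C/D; E/F] holding=-
step 6 (pickup(A)): towers=[B/C/D; E/F] holding=A
step 7 (stack(A, F)): towers=[B/C/D; E/F/A] holding=-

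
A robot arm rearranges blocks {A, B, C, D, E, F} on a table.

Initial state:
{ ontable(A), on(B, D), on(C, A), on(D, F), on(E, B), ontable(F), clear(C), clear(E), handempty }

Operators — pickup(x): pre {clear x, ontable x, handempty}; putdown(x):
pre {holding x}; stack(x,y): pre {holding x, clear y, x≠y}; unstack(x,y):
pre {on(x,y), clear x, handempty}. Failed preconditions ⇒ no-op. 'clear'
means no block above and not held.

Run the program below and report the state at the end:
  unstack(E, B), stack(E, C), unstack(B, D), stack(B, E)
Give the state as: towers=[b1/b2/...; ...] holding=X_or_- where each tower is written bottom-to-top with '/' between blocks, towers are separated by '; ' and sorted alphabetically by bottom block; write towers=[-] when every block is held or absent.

step 1 (unstack(E, B)): towers=[A/C; F/D/B] holding=E
step 2 (stack(E, C)): towers=[A/C/E; F/D/B] holding=-
step 3 (unstack(B, D)): towers=[A/C/E; F/D] holding=B
step 4 (stack(B, E)): towers=[A/C/E/B; F/D] holding=-

towers=[A/C/E/B; F/D] holding=-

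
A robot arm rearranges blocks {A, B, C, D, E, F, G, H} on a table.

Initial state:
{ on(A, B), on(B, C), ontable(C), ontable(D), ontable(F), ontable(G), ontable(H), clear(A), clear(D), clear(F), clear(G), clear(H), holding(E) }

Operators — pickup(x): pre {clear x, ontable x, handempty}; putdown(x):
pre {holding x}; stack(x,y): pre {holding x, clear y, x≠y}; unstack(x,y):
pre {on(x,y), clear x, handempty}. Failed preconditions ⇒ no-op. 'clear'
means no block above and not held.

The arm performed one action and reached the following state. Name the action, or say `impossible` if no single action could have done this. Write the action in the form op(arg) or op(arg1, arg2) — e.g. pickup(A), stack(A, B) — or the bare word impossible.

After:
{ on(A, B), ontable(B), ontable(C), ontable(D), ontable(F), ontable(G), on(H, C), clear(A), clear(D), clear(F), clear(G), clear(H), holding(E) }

impossible

target: towers=[B/A; C/H; D; F; G] holding=E
        putdown(E) → towers=[C/B/A; D; E; F; G; H] holding=-
       stack(E, G) → towers=[C/B/A; D; F; G/E; H] holding=-
       stack(E, A) → towers=[C/B/A/E; D; F; G; H] holding=-
       stack(E, H) → towers=[C/B/A; D; F; G; H/E] holding=-
       stack(E, F) → towers=[C/B/A; D; F/E; G; H] holding=-
       stack(E, D) → towers=[C/B/A; D/E; F; G; H] holding=-
none of the 6 applicable actions match → impossible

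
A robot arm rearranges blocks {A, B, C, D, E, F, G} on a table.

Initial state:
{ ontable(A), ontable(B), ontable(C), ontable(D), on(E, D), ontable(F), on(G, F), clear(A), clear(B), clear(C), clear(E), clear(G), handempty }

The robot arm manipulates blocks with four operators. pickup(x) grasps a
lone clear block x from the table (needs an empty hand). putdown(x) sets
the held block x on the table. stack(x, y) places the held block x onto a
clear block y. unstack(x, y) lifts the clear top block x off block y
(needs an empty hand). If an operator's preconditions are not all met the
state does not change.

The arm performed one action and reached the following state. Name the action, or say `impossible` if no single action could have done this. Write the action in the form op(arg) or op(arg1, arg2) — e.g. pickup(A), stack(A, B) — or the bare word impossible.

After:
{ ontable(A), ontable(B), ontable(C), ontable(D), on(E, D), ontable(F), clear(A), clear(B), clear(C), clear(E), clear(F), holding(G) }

target: towers=[A; B; C; D/E; F] holding=G
         pickup(B) → towers=[A; C; D/E; F/G] holding=B
     unstack(G, F) → towers=[A; B; C; D/E; F] holding=G  ← match
         pickup(A) → towers=[B; C; D/E; F/G] holding=A
     unstack(E, D) → towers=[A; B; C; D; F/G] holding=E
         pickup(C) → towers=[A; B; D/E; F/G] holding=C

unstack(G, F)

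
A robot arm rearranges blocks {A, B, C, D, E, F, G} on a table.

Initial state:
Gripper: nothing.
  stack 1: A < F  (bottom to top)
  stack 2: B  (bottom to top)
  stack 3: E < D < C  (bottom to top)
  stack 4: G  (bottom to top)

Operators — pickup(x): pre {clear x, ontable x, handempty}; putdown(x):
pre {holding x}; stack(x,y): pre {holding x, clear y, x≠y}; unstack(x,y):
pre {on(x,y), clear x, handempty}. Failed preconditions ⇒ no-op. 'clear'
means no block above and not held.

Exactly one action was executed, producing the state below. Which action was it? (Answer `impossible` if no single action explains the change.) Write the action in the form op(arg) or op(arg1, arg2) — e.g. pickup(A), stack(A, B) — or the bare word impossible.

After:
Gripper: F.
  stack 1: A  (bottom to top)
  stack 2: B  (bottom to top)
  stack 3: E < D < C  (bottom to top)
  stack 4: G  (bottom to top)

target: towers=[A; B; E/D/C; G] holding=F
         pickup(B) → towers=[A/F; E/D/C; G] holding=B
     unstack(F, A) → towers=[A; B; E/D/C; G] holding=F  ← match
         pickup(G) → towers=[A/F; B; E/D/C] holding=G
     unstack(C, D) → towers=[A/F; B; E/D; G] holding=C

unstack(F, A)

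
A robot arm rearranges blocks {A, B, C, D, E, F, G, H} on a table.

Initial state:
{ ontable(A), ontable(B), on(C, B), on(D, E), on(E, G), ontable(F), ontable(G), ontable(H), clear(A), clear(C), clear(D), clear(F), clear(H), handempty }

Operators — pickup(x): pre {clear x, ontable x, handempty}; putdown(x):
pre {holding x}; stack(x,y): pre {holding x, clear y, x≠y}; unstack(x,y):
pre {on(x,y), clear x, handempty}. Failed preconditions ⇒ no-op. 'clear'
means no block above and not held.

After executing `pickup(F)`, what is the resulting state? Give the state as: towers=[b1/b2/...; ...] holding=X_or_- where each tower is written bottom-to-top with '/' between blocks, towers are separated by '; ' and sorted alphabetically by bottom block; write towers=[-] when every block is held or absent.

towers=[A; B/C; G/E/D; H] holding=F

before: towers=[A; B/C; F; G/E/D; H] holding=-
pre[pickup(F)]: clear(F) ok, ontable(F) ok, handempty ok
all met → apply pickup(F)
after:  towers=[A; B/C; G/E/D; H] holding=F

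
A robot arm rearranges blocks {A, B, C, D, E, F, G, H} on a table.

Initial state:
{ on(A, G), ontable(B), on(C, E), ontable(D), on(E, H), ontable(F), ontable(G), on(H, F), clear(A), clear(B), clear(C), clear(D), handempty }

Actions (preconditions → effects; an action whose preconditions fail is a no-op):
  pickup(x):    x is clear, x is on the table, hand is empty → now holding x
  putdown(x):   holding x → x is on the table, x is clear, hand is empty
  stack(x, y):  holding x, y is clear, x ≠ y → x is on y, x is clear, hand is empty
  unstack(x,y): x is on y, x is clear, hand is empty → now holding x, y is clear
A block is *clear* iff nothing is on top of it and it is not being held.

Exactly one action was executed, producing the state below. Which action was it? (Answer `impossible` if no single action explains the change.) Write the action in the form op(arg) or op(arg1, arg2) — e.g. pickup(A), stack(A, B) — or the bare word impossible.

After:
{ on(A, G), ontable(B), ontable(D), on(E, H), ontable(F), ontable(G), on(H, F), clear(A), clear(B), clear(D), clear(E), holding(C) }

unstack(C, E)

target: towers=[B; D; F/H/E; G/A] holding=C
     unstack(A, G) → towers=[B; D; F/H/E/C; G] holding=A
         pickup(B) → towers=[D; F/H/E/C; G/A] holding=B
         pickup(D) → towers=[B; F/H/E/C; G/A] holding=D
     unstack(C, E) → towers=[B; D; F/H/E; G/A] holding=C  ← match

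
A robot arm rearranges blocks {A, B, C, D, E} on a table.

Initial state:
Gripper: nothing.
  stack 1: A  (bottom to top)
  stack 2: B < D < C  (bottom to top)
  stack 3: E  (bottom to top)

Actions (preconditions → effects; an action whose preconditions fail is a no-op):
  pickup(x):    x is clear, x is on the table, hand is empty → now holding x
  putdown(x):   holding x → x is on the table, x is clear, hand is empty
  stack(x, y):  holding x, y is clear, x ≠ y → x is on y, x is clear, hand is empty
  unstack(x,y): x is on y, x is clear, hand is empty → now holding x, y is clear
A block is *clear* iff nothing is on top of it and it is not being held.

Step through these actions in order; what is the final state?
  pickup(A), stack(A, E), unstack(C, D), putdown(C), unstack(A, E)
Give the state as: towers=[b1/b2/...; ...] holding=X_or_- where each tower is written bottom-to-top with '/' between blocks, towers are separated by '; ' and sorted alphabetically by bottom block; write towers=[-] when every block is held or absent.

step 1 (pickup(A)): towers=[B/D/C; E] holding=A
step 2 (stack(A, E)): towers=[B/D/C; E/A] holding=-
step 3 (unstack(C, D)): towers=[B/D; E/A] holding=C
step 4 (putdown(C)): towers=[B/D; C; E/A] holding=-
step 5 (unstack(A, E)): towers=[B/D; C; E] holding=A

towers=[B/D; C; E] holding=A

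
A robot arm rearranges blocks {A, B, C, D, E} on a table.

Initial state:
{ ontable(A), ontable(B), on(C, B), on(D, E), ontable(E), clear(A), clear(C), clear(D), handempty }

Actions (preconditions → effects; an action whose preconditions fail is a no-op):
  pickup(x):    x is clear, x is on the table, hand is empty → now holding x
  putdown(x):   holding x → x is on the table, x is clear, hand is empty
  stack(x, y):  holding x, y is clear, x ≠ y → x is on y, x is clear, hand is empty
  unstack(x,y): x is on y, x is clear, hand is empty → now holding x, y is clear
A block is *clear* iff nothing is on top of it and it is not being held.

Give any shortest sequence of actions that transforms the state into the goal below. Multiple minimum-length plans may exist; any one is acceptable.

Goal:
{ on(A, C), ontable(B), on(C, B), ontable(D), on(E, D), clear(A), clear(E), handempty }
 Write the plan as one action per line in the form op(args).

unstack(D, E)
putdown(D)
pickup(A)
stack(A, C)
pickup(E)
stack(E, D)

step 1 (unstack(D, E)): towers=[A; B/C; E] holding=D
step 2 (putdown(D)): towers=[A; B/C; D; E] holding=-
step 3 (pickup(A)): towers=[B/C; D; E] holding=A
step 4 (stack(A, C)): towers=[B/C/A; D; E] holding=-
step 5 (pickup(E)): towers=[B/C/A; D] holding=E
step 6 (stack(E, D)): towers=[B/C/A; D/E] holding=-
goal check: towers=[B/C/A; D/E] holding=- — reached (length 6, optimal by BFS)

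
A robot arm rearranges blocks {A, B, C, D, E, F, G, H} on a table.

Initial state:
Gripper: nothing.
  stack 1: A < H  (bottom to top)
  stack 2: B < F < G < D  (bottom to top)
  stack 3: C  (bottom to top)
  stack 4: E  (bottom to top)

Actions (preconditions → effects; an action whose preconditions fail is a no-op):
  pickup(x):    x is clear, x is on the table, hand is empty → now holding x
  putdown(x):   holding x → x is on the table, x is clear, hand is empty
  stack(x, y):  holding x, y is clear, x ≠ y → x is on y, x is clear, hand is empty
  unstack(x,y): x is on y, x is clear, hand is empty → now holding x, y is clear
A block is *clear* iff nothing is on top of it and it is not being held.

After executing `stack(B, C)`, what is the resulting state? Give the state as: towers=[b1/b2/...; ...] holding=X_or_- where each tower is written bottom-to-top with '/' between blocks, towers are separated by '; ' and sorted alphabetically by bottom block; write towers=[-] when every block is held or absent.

before: towers=[A/H; B/F/G/D; C; E] holding=-
pre[stack(B, C)]: holding(B) ✗, clear(C) ✓, B≠C ✓
holding(B) unmet → stack(B, C) is a no-op
after:  towers=[A/H; B/F/G/D; C; E] holding=-

towers=[A/H; B/F/G/D; C; E] holding=-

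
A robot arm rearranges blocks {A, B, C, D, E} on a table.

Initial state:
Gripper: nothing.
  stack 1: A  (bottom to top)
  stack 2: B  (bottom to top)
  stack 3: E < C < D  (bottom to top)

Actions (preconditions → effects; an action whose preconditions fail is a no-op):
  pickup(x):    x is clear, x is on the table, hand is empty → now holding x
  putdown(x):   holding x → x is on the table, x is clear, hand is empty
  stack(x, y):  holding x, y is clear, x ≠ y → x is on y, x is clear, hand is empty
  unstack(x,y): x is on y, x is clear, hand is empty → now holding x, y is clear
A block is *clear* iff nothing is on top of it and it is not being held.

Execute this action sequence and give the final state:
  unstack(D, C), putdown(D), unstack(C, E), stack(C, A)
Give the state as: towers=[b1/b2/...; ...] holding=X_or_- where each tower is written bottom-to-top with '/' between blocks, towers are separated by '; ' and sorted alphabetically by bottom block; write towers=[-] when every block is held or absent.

step 1 (unstack(D, C)): towers=[A; B; E/C] holding=D
step 2 (putdown(D)): towers=[A; B; D; E/C] holding=-
step 3 (unstack(C, E)): towers=[A; B; D; E] holding=C
step 4 (stack(C, A)): towers=[A/C; B; D; E] holding=-

towers=[A/C; B; D; E] holding=-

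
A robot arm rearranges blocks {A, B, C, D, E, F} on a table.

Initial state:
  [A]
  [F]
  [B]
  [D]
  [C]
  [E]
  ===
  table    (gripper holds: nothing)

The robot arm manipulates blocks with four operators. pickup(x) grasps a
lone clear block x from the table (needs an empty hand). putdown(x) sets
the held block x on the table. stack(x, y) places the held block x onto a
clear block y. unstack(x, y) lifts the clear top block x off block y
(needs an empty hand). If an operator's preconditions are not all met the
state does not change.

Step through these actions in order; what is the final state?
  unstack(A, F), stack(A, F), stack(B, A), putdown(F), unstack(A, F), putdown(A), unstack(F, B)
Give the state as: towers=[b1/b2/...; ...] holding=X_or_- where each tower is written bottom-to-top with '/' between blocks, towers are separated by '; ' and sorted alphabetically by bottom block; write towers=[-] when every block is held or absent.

towers=[A; E/C/D/B] holding=F

step 1 (unstack(A, F)): towers=[E/C/D/B/F] holding=A
step 2 (stack(A, F)): towers=[E/C/D/B/F/A] holding=-
step 3 (stack(B, A)) [no-op]: towers=[E/C/D/B/F/A] holding=-
step 4 (putdown(F)) [no-op]: towers=[E/C/D/B/F/A] holding=-
step 5 (unstack(A, F)): towers=[E/C/D/B/F] holding=A
step 6 (putdown(A)): towers=[A; E/C/D/B/F] holding=-
step 7 (unstack(F, B)): towers=[A; E/C/D/B] holding=F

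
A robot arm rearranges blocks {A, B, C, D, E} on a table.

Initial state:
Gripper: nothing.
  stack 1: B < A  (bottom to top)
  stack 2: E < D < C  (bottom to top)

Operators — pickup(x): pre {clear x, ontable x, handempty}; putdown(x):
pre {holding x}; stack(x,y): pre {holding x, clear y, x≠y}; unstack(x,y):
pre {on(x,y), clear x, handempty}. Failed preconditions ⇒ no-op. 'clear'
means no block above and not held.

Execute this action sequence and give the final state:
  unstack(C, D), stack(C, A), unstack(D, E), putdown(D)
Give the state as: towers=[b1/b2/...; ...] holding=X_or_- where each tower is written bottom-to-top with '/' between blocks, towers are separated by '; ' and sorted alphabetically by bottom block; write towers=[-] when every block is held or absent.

towers=[B/A/C; D; E] holding=-

step 1 (unstack(C, D)): towers=[B/A; E/D] holding=C
step 2 (stack(C, A)): towers=[B/A/C; E/D] holding=-
step 3 (unstack(D, E)): towers=[B/A/C; E] holding=D
step 4 (putdown(D)): towers=[B/A/C; D; E] holding=-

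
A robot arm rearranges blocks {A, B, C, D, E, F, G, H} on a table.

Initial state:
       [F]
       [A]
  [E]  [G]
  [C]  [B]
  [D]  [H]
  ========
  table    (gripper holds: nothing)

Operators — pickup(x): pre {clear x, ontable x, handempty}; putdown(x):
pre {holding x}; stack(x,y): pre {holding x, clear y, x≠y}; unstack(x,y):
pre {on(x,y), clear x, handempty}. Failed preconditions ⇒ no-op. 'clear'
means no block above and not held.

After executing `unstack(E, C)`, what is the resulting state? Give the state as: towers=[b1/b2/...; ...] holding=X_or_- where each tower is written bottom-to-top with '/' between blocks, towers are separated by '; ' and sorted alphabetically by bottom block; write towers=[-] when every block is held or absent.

towers=[D/C; H/B/G/A/F] holding=E

before: towers=[D/C/E; H/B/G/A/F] holding=-
pre[unstack(E, C)]: on(E,C) ✓, clear(E) ✓, handempty ✓
all met → apply unstack(E, C)
after:  towers=[D/C; H/B/G/A/F] holding=E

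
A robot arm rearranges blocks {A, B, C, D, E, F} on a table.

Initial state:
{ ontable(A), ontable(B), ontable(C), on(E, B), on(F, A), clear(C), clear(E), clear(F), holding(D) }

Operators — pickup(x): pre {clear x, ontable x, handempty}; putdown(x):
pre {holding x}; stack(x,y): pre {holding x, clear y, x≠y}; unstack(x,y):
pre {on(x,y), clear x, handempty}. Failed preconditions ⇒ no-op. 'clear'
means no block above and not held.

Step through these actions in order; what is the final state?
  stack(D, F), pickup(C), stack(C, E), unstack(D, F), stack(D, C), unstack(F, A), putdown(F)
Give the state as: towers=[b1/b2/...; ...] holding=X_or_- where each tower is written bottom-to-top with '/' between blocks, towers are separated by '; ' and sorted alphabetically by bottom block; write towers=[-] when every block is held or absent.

towers=[A; B/E/C/D; F] holding=-

step 1 (stack(D, F)): towers=[A/F/D; B/E; C] holding=-
step 2 (pickup(C)): towers=[A/F/D; B/E] holding=C
step 3 (stack(C, E)): towers=[A/F/D; B/E/C] holding=-
step 4 (unstack(D, F)): towers=[A/F; B/E/C] holding=D
step 5 (stack(D, C)): towers=[A/F; B/E/C/D] holding=-
step 6 (unstack(F, A)): towers=[A; B/E/C/D] holding=F
step 7 (putdown(F)): towers=[A; B/E/C/D; F] holding=-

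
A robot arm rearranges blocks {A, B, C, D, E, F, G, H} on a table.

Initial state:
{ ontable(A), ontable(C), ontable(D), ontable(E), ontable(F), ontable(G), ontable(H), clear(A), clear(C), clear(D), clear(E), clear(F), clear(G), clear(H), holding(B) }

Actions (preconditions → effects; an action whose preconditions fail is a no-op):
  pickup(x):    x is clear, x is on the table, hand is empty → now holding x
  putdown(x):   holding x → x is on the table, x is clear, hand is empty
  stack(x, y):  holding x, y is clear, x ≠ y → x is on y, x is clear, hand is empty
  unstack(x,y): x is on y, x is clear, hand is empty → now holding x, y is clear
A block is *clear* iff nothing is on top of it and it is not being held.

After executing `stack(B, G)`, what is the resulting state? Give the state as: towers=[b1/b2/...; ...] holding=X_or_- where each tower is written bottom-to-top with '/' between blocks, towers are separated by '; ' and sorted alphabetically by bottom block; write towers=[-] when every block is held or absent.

before: towers=[A; C; D; E; F; G; H] holding=B
pre[stack(B, G)]: holding(B) yes, clear(G) yes, B≠G yes
all met → apply stack(B, G)
after:  towers=[A; C; D; E; F; G/B; H] holding=-

towers=[A; C; D; E; F; G/B; H] holding=-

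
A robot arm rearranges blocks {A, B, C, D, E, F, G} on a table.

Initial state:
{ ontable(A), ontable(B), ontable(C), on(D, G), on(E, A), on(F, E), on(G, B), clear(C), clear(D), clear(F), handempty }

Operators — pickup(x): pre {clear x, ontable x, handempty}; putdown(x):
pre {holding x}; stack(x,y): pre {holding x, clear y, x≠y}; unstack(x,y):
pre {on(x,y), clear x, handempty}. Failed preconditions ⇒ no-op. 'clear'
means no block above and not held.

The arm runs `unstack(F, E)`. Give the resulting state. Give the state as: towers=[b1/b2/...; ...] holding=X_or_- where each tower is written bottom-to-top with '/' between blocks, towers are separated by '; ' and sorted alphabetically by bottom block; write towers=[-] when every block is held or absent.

towers=[A/E; B/G/D; C] holding=F

before: towers=[A/E/F; B/G/D; C] holding=-
pre[unstack(F, E)]: on(F,E) yes, clear(F) yes, handempty yes
all met → apply unstack(F, E)
after:  towers=[A/E; B/G/D; C] holding=F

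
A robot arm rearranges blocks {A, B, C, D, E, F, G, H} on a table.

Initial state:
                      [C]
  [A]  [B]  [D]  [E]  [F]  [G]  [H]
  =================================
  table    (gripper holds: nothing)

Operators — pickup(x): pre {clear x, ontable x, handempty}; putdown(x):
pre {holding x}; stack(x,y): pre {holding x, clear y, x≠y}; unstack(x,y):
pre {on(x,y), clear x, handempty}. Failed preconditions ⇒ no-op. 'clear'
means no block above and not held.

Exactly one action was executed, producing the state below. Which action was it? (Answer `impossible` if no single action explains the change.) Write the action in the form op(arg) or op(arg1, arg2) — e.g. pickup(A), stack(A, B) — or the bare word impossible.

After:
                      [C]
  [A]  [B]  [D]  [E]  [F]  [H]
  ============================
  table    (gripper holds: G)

target: towers=[A; B; D; E; F/C; H] holding=G
         pickup(G) → towers=[A; B; D; E; F/C; H] holding=G  ← match
         pickup(A) → towers=[B; D; E; F/C; G; H] holding=A
         pickup(E) → towers=[A; B; D; F/C; G; H] holding=E
         pickup(H) → towers=[A; B; D; E; F/C; G] holding=H
         pickup(B) → towers=[A; D; E; F/C; G; H] holding=B
         pickup(D) → towers=[A; B; E; F/C; G; H] holding=D
     unstack(C, F) → towers=[A; B; D; E; F; G; H] holding=C

pickup(G)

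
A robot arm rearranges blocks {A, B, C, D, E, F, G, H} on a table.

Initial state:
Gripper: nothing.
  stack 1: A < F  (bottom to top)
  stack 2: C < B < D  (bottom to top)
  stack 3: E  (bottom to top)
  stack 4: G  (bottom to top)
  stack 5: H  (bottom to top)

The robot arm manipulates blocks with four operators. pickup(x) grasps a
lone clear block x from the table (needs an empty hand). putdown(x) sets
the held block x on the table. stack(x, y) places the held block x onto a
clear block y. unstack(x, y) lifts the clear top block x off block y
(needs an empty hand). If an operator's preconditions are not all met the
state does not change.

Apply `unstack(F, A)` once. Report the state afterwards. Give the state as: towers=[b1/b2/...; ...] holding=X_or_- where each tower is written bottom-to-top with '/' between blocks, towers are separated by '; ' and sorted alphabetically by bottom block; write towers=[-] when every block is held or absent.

before: towers=[A/F; C/B/D; E; G; H] holding=-
pre[unstack(F, A)]: on(F,A) ok, clear(F) ok, handempty ok
all met → apply unstack(F, A)
after:  towers=[A; C/B/D; E; G; H] holding=F

towers=[A; C/B/D; E; G; H] holding=F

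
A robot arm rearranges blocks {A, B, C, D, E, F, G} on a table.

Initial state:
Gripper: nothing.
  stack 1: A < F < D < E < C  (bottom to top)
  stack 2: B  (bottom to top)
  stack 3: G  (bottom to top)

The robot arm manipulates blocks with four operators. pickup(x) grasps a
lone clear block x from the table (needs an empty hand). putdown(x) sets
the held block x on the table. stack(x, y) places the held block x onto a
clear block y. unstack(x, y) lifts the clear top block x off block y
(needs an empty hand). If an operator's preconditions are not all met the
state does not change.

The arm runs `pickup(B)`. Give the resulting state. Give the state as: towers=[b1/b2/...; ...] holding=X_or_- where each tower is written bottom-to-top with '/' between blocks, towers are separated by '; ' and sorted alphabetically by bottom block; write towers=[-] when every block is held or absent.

before: towers=[A/F/D/E/C; B; G] holding=-
pre[pickup(B)]: clear(B) ok, ontable(B) ok, handempty ok
all met → apply pickup(B)
after:  towers=[A/F/D/E/C; G] holding=B

towers=[A/F/D/E/C; G] holding=B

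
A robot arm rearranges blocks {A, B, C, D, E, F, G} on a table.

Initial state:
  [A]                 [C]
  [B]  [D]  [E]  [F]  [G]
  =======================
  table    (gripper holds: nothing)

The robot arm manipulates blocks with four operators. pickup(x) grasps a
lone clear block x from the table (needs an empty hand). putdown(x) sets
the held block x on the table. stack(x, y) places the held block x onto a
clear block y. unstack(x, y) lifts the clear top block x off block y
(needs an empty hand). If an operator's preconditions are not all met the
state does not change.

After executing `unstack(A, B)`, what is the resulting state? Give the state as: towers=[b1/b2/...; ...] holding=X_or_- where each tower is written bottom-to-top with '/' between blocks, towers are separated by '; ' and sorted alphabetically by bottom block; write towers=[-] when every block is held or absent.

towers=[B; D; E; F; G/C] holding=A

before: towers=[B/A; D; E; F; G/C] holding=-
pre[unstack(A, B)]: on(A,B) ok, clear(A) ok, handempty ok
all met → apply unstack(A, B)
after:  towers=[B; D; E; F; G/C] holding=A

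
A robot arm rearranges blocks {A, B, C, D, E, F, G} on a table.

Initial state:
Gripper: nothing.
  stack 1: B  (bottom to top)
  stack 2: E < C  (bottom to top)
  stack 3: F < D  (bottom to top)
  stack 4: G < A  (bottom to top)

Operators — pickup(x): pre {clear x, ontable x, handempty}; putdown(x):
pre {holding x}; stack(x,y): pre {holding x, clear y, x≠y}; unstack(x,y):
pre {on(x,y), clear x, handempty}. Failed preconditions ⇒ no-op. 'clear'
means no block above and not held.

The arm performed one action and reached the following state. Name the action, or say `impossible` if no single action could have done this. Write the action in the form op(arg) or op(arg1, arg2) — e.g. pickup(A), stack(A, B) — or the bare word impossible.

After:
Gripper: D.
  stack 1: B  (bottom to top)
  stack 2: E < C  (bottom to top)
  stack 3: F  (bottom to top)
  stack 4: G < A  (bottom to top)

target: towers=[B; E/C; F; G/A] holding=D
         pickup(B) → towers=[E/C; F/D; G/A] holding=B
     unstack(D, F) → towers=[B; E/C; F; G/A] holding=D  ← match
     unstack(A, G) → towers=[B; E/C; F/D; G] holding=A
     unstack(C, E) → towers=[B; E; F/D; G/A] holding=C

unstack(D, F)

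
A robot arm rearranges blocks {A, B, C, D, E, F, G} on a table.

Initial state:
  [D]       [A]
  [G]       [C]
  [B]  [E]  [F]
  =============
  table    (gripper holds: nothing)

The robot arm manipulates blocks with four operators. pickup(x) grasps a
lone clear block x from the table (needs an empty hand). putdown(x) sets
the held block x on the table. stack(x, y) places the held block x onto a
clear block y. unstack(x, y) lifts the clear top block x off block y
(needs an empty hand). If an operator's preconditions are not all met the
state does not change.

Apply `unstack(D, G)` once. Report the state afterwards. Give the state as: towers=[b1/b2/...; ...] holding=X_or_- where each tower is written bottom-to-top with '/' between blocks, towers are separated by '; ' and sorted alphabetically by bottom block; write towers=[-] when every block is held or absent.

towers=[B/G; E; F/C/A] holding=D

before: towers=[B/G/D; E; F/C/A] holding=-
pre[unstack(D, G)]: on(D,G) ok, clear(D) ok, handempty ok
all met → apply unstack(D, G)
after:  towers=[B/G; E; F/C/A] holding=D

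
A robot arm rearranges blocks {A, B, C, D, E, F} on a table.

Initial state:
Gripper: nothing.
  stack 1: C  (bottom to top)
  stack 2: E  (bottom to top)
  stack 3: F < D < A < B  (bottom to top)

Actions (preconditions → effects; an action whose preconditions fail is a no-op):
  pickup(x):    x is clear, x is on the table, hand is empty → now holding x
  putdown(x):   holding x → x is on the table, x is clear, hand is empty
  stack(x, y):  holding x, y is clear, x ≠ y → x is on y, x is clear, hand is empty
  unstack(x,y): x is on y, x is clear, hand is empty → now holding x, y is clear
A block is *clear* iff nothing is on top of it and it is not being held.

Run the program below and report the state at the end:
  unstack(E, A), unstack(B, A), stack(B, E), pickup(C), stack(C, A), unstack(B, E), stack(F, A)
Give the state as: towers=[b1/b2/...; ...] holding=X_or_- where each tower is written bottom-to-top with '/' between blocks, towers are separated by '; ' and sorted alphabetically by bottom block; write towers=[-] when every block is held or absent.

step 1 (unstack(E, A)) [no-op]: towers=[C; E; F/D/A/B] holding=-
step 2 (unstack(B, A)): towers=[C; E; F/D/A] holding=B
step 3 (stack(B, E)): towers=[C; E/B; F/D/A] holding=-
step 4 (pickup(C)): towers=[E/B; F/D/A] holding=C
step 5 (stack(C, A)): towers=[E/B; F/D/A/C] holding=-
step 6 (unstack(B, E)): towers=[E; F/D/A/C] holding=B
step 7 (stack(F, A)) [no-op]: towers=[E; F/D/A/C] holding=B

towers=[E; F/D/A/C] holding=B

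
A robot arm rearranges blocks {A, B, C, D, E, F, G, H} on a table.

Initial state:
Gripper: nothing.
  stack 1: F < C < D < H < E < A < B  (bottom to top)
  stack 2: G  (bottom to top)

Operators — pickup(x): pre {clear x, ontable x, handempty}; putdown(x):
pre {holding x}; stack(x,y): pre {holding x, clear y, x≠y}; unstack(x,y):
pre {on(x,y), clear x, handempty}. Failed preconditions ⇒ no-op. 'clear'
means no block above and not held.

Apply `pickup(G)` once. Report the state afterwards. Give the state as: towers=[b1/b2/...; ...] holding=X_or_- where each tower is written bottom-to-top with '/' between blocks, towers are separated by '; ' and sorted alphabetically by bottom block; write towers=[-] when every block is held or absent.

towers=[F/C/D/H/E/A/B] holding=G

before: towers=[F/C/D/H/E/A/B; G] holding=-
pre[pickup(G)]: clear(G) ✓, ontable(G) ✓, handempty ✓
all met → apply pickup(G)
after:  towers=[F/C/D/H/E/A/B] holding=G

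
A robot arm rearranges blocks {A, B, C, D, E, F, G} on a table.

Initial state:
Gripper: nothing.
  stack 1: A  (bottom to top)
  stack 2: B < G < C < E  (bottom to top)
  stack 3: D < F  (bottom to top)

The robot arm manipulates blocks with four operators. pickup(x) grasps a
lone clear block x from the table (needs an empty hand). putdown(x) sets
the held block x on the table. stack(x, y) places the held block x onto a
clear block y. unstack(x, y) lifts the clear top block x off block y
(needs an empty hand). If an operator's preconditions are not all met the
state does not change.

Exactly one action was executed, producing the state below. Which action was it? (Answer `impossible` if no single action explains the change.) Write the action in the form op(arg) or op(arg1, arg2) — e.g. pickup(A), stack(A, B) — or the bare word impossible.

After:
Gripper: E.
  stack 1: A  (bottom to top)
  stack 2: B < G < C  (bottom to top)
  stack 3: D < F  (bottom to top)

target: towers=[A; B/G/C; D/F] holding=E
     unstack(F, D) → towers=[A; B/G/C/E; D] holding=F
         pickup(A) → towers=[B/G/C/E; D/F] holding=A
     unstack(E, C) → towers=[A; B/G/C; D/F] holding=E  ← match

unstack(E, C)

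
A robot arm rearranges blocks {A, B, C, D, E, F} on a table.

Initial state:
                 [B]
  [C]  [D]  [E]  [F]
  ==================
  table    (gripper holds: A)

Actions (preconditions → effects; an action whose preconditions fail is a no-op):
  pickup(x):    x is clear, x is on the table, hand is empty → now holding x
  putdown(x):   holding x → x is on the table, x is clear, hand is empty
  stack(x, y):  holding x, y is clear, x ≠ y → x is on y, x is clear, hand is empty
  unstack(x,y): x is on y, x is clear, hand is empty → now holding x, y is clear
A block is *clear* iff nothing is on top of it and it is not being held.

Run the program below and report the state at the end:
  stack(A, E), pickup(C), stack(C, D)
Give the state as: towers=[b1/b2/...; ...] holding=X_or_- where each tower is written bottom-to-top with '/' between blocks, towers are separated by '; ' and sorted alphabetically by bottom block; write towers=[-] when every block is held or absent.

towers=[D/C; E/A; F/B] holding=-

step 1 (stack(A, E)): towers=[C; D; E/A; F/B] holding=-
step 2 (pickup(C)): towers=[D; E/A; F/B] holding=C
step 3 (stack(C, D)): towers=[D/C; E/A; F/B] holding=-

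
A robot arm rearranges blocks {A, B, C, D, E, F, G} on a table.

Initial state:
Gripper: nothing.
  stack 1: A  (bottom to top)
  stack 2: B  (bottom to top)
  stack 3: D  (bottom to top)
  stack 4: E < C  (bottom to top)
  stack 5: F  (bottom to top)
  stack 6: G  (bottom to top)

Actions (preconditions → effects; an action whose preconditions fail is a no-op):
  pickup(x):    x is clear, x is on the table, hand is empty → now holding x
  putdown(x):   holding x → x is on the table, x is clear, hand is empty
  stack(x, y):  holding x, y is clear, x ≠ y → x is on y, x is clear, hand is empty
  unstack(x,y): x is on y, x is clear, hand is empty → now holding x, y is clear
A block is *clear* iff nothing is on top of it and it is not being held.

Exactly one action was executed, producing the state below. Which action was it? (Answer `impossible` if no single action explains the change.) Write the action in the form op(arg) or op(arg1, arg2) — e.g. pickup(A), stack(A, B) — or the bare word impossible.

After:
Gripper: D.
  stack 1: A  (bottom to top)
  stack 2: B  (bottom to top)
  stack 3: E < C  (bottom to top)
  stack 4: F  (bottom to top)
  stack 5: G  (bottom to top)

target: towers=[A; B; E/C; F; G] holding=D
         pickup(B) → towers=[A; D; E/C; F; G] holding=B
         pickup(F) → towers=[A; B; D; E/C; G] holding=F
         pickup(G) → towers=[A; B; D; E/C; F] holding=G
         pickup(D) → towers=[A; B; E/C; F; G] holding=D  ← match
         pickup(A) → towers=[B; D; E/C; F; G] holding=A
     unstack(C, E) → towers=[A; B; D; E; F; G] holding=C

pickup(D)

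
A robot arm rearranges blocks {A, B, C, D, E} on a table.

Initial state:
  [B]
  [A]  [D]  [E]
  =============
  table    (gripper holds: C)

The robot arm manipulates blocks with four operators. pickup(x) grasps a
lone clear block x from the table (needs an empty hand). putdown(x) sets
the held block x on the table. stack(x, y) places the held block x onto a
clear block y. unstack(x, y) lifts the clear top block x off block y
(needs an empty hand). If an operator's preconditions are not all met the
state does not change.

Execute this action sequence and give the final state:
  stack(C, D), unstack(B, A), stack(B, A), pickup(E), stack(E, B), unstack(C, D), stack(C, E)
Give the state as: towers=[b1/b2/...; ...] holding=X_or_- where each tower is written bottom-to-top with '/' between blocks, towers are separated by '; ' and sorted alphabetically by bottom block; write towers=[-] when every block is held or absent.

step 1 (stack(C, D)): towers=[A/B; D/C; E] holding=-
step 2 (unstack(B, A)): towers=[A; D/C; E] holding=B
step 3 (stack(B, A)): towers=[A/B; D/C; E] holding=-
step 4 (pickup(E)): towers=[A/B; D/C] holding=E
step 5 (stack(E, B)): towers=[A/B/E; D/C] holding=-
step 6 (unstack(C, D)): towers=[A/B/E; D] holding=C
step 7 (stack(C, E)): towers=[A/B/E/C; D] holding=-

towers=[A/B/E/C; D] holding=-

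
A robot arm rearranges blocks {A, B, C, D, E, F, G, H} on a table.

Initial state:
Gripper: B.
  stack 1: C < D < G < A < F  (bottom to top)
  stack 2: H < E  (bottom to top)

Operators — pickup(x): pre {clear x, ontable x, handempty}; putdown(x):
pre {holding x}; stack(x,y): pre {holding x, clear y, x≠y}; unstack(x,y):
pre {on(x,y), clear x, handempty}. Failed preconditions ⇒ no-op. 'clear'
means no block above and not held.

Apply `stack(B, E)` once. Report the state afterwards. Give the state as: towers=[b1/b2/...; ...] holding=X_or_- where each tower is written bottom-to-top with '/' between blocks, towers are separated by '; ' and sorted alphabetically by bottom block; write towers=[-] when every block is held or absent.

before: towers=[C/D/G/A/F; H/E] holding=B
pre[stack(B, E)]: holding(B) ✓, clear(E) ✓, B≠E ✓
all met → apply stack(B, E)
after:  towers=[C/D/G/A/F; H/E/B] holding=-

towers=[C/D/G/A/F; H/E/B] holding=-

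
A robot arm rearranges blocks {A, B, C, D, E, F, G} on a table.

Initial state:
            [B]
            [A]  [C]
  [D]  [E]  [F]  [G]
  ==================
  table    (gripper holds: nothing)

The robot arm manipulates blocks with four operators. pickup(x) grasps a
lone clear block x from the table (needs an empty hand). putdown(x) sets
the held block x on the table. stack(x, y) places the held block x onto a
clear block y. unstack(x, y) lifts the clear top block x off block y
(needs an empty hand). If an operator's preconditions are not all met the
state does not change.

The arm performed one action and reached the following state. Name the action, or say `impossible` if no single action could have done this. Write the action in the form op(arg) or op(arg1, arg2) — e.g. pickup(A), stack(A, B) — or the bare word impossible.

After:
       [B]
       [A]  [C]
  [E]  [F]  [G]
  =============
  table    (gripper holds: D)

target: towers=[E; F/A/B; G/C] holding=D
     unstack(B, A) → towers=[D; E; F/A; G/C] holding=B
         pickup(D) → towers=[E; F/A/B; G/C] holding=D  ← match
         pickup(E) → towers=[D; F/A/B; G/C] holding=E
     unstack(C, G) → towers=[D; E; F/A/B; G] holding=C

pickup(D)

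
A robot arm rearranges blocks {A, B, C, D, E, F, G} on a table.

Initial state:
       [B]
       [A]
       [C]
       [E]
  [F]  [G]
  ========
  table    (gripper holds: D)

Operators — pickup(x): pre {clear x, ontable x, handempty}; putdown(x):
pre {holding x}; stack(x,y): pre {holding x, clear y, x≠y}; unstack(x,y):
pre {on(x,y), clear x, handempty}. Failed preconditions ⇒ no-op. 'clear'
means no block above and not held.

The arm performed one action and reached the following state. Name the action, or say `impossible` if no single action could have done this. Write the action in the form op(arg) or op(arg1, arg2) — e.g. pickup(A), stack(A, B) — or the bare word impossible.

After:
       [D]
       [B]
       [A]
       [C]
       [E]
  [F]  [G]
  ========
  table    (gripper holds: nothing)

stack(D, B)

target: towers=[F; G/E/C/A/B/D] holding=-
        putdown(D) → towers=[D; F; G/E/C/A/B] holding=-
       stack(D, B) → towers=[F; G/E/C/A/B/D] holding=-  ← match
       stack(D, F) → towers=[F/D; G/E/C/A/B] holding=-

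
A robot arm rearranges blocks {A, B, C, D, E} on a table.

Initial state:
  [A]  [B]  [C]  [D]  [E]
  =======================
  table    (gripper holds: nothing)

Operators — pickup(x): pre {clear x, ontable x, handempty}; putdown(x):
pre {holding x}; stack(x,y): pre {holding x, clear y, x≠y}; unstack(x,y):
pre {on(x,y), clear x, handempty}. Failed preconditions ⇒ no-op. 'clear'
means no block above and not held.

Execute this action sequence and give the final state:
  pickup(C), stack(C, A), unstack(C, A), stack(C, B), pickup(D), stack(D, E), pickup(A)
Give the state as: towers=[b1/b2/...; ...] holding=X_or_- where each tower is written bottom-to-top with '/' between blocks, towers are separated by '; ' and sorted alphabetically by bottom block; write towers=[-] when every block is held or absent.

step 1 (pickup(C)): towers=[A; B; D; E] holding=C
step 2 (stack(C, A)): towers=[A/C; B; D; E] holding=-
step 3 (unstack(C, A)): towers=[A; B; D; E] holding=C
step 4 (stack(C, B)): towers=[A; B/C; D; E] holding=-
step 5 (pickup(D)): towers=[A; B/C; E] holding=D
step 6 (stack(D, E)): towers=[A; B/C; E/D] holding=-
step 7 (pickup(A)): towers=[B/C; E/D] holding=A

towers=[B/C; E/D] holding=A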